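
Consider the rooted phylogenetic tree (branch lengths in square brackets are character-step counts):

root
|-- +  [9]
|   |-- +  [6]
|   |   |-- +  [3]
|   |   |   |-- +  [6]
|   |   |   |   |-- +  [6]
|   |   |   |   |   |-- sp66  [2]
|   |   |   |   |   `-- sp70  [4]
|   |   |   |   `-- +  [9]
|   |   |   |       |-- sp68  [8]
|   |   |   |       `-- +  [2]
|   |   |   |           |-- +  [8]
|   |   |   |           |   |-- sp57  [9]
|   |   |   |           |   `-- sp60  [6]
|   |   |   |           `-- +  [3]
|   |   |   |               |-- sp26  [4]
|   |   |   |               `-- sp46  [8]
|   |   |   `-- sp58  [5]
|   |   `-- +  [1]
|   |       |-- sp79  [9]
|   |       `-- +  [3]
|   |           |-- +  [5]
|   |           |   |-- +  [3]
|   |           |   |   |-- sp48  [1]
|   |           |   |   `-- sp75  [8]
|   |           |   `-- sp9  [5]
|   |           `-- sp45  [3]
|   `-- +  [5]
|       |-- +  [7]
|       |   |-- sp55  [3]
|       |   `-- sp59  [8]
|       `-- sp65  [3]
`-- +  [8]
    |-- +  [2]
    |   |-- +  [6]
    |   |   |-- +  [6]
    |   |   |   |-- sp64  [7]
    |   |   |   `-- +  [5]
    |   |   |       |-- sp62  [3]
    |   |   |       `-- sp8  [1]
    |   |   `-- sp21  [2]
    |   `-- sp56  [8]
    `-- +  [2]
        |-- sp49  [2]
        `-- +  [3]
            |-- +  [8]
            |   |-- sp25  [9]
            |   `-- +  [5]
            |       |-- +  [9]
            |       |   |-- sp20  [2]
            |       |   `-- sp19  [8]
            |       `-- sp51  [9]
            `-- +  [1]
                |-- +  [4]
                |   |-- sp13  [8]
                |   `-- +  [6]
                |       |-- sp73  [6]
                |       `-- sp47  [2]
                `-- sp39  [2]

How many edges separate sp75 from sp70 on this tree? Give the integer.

The MRCA of sp75 and sp70 is the node subtending ((((sp66,sp70),(sp68,((sp57,sp60),(sp26,sp46)))),sp58),(sp79,(((sp48,sp75),sp9),sp45))).
From sp75 up to that node: 5 branches. From sp70 up to the same node: 4 branches. Total: 5 + 4 = 9.

9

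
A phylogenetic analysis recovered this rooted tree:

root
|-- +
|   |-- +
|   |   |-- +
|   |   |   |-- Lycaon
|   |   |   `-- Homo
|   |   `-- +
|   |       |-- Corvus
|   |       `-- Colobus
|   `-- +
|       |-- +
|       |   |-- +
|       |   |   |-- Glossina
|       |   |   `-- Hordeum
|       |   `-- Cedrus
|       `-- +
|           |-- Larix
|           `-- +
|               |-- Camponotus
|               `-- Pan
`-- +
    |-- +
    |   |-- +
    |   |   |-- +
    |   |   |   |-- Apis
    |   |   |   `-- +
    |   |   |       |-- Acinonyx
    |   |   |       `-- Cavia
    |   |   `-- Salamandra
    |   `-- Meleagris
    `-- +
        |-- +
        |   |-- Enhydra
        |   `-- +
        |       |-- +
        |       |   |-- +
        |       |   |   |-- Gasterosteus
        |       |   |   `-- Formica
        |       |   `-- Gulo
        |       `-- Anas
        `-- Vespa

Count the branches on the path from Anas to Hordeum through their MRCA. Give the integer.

The MRCA of Anas and Hordeum is the root of the tree.
From Anas up to that node: 5 branches. From Hordeum up to the same node: 5 branches. Total: 5 + 5 = 10.

10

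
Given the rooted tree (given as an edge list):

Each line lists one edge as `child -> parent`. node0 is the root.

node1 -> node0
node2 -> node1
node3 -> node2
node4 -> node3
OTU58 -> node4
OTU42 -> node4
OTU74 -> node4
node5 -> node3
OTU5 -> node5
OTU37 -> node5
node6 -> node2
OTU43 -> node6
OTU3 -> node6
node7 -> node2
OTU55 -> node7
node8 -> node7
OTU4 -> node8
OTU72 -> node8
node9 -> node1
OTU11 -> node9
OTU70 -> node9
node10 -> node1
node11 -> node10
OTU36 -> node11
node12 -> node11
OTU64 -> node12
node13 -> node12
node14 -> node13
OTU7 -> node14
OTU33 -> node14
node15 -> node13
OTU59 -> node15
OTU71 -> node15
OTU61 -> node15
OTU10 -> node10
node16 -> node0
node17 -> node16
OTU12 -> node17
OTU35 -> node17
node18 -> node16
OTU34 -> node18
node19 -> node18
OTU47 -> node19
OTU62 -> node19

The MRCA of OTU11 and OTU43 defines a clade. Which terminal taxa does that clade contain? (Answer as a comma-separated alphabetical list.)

OTU10, OTU11, OTU3, OTU33, OTU36, OTU37, OTU4, OTU42, OTU43, OTU5, OTU55, OTU58, OTU59, OTU61, OTU64, OTU7, OTU70, OTU71, OTU72, OTU74

Tracing OTU11: it sits inside (OTU11,OTU70).
Tracing OTU43: it sits inside (OTU43,OTU3).
The smallest clade enclosing both is ((((OTU58,OTU42,OTU74),(OTU5,OTU37)),(OTU43,OTU3),(OTU55,(OTU4,OTU72))),(OTU11,OTU70),((OTU36,(OTU64,((OTU7,OTU33),(OTU59,OTU71,OTU61)))),OTU10)); the answer is its 20 terminal taxa in alphabetical order.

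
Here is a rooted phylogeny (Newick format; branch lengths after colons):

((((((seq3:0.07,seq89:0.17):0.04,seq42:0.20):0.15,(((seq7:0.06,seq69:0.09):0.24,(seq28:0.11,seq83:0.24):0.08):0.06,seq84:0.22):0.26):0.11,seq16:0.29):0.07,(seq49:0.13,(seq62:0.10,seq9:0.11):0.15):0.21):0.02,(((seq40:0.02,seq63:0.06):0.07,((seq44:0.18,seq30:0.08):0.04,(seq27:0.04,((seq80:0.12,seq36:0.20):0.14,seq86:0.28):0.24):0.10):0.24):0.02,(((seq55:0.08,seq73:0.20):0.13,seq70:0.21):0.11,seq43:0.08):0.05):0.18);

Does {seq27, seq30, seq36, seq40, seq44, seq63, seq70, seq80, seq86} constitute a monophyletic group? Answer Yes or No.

The MRCA of the listed taxa subtends (((seq40,seq63),((seq44,seq30),(seq27,((seq80,seq36),seq86)))),(((seq55,seq73),seq70),seq43)).
That clade also contains seq43, seq55, seq73, which are not in the proposed group, so the group is not monophyletic.

No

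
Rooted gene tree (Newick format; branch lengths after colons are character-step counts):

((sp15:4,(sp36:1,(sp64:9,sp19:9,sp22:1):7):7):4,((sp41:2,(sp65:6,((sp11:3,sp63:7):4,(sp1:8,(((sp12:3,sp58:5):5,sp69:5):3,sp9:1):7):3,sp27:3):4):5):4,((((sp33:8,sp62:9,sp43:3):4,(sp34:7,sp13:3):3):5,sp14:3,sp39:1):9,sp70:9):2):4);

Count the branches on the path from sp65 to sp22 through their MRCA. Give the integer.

8

The MRCA of sp65 and sp22 is the root of the tree.
From sp65 up to that node: 4 branches. From sp22 up to the same node: 4 branches. Total: 4 + 4 = 8.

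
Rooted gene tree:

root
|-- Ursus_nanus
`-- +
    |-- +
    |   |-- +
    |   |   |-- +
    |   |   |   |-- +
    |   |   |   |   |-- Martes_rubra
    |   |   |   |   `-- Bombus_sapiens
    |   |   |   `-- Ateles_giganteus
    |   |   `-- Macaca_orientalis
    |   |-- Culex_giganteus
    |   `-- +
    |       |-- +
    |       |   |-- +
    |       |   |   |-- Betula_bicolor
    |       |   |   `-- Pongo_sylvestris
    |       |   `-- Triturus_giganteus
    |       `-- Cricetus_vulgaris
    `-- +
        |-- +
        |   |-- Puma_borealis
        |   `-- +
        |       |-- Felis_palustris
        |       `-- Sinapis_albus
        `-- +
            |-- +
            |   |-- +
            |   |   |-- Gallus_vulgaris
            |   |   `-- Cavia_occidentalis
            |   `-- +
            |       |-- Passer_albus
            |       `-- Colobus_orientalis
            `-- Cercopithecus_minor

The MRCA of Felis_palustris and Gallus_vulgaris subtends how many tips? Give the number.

The MRCA of Felis_palustris and Gallus_vulgaris is the node subtending ((Puma_borealis,(Felis_palustris,Sinapis_albus)),(((Gallus_vulgaris,Cavia_occidentalis),(Passer_albus,Colobus_orientalis)),Cercopithecus_minor)).
That clade contains 8 terminal taxa: Cavia_occidentalis, Cercopithecus_minor, Colobus_orientalis, Felis_palustris, Gallus_vulgaris, Passer_albus, Puma_borealis, Sinapis_albus.

8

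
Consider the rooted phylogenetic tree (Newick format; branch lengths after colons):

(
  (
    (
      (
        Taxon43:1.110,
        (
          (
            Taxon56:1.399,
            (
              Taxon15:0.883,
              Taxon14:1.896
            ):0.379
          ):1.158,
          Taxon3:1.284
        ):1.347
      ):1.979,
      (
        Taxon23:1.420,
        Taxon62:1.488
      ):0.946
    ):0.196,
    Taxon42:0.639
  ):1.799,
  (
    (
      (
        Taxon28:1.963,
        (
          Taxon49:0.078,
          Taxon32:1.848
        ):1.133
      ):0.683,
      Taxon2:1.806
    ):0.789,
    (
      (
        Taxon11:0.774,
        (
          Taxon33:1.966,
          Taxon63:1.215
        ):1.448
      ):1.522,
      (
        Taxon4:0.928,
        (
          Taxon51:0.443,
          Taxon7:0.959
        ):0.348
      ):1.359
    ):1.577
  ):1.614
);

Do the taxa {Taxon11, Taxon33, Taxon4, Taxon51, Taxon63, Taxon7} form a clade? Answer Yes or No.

The most recent common ancestor of these taxa subtends ((Taxon11,(Taxon33,Taxon63)),(Taxon4,(Taxon51,Taxon7))).
That clade has exactly 6 tips — every listed taxon and nothing else — so the group is monophyletic.

Yes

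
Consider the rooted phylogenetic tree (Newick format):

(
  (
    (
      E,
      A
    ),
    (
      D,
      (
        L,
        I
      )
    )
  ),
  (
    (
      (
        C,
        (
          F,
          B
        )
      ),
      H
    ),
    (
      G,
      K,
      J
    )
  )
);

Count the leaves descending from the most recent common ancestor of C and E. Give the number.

12

The MRCA of C and E is the root, so the clade is the entire tree.
That clade contains 12 terminal taxa: A, B, C, D, E, F, G, H, I, J, K, L.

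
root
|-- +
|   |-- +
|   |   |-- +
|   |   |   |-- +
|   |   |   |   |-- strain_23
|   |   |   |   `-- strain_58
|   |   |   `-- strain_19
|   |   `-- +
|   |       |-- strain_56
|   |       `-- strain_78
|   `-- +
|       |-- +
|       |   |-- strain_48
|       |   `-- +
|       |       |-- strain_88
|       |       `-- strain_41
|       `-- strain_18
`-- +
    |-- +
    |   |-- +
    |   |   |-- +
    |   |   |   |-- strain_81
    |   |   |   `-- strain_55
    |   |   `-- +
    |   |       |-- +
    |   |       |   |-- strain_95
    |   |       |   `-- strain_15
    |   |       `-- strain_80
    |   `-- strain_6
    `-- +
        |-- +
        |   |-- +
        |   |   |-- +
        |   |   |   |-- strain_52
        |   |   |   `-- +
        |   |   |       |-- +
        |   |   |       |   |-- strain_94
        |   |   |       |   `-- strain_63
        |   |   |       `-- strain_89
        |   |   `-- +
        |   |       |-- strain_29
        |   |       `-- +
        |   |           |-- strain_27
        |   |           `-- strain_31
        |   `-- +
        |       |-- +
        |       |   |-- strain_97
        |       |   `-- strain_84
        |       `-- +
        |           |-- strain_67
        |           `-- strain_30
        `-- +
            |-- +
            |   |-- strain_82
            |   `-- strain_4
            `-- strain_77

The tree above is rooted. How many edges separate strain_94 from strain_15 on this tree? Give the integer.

12

The MRCA of strain_94 and strain_15 is the node subtending ((((strain_81,strain_55),((strain_95,strain_15),strain_80)),strain_6),((((strain_52,((strain_94,strain_63),strain_89)),(strain_29,(strain_27,strain_31))),((strain_97,strain_84),(strain_67,strain_30))),((strain_82,strain_4),strain_77))).
From strain_94 up to that node: 7 branches. From strain_15 up to the same node: 5 branches. Total: 7 + 5 = 12.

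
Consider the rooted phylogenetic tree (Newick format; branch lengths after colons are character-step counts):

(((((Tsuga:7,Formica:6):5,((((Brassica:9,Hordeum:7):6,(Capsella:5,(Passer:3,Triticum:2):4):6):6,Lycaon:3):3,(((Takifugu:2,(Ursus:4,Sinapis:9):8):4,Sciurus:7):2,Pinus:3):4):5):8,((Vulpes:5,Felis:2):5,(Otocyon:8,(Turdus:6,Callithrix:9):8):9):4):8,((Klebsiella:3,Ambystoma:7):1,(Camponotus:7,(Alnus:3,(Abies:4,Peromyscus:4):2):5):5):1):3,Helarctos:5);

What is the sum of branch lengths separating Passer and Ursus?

44

The path runs Passer → … → MRCA → … → Ursus; the MRCA is the node subtending ((((Brassica,Hordeum),(Capsella,(Passer,Triticum))),Lycaon),(((Takifugu,(Ursus,Sinapis)),Sciurus),Pinus)).
Branch lengths along that path: 3 + 4 + 6 + 6 + 3 + 4 + 2 + 4 + 8 + 4 = 44.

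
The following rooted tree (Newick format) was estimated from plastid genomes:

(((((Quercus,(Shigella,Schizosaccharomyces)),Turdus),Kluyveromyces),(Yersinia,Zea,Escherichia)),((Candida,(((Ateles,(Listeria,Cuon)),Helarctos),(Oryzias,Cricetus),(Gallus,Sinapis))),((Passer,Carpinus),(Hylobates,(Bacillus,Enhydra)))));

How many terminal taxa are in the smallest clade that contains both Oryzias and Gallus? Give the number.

The MRCA of Oryzias and Gallus is the node subtending (((Ateles,(Listeria,Cuon)),Helarctos),(Oryzias,Cricetus),(Gallus,Sinapis)).
That clade contains 8 terminal taxa: Ateles, Cricetus, Cuon, Gallus, Helarctos, Listeria, Oryzias, Sinapis.

8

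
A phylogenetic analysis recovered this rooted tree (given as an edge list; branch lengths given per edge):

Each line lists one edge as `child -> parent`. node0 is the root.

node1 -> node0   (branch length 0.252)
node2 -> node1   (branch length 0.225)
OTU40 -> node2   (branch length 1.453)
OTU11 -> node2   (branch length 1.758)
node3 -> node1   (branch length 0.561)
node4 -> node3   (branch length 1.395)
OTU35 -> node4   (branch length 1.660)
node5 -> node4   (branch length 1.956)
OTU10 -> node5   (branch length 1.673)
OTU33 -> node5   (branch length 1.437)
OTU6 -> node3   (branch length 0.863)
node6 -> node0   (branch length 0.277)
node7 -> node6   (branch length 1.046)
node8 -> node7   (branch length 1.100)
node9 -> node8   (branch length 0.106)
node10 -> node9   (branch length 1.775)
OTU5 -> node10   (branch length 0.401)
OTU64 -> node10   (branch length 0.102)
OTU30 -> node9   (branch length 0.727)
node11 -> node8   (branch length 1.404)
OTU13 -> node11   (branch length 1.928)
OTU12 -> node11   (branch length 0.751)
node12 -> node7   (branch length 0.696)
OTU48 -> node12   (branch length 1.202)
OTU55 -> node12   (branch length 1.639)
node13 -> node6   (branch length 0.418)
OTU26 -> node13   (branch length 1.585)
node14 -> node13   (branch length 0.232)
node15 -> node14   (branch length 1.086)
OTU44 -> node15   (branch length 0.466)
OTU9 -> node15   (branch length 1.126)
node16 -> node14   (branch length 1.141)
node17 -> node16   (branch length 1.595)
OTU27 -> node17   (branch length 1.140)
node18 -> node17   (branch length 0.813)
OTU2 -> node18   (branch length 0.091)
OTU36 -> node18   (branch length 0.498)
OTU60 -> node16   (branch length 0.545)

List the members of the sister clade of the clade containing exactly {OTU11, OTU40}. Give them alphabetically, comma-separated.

OTU10, OTU33, OTU35, OTU6

The clade containing exactly {OTU11, OTU40} attaches to the tree at the node subtending ((OTU40,OTU11),((OTU35,(OTU10,OTU33)),OTU6)).
The other lineage descending from that same node — the sister group — is ((OTU35,(OTU10,OTU33)),OTU6); its 4 tips in alphabetical order are the answer.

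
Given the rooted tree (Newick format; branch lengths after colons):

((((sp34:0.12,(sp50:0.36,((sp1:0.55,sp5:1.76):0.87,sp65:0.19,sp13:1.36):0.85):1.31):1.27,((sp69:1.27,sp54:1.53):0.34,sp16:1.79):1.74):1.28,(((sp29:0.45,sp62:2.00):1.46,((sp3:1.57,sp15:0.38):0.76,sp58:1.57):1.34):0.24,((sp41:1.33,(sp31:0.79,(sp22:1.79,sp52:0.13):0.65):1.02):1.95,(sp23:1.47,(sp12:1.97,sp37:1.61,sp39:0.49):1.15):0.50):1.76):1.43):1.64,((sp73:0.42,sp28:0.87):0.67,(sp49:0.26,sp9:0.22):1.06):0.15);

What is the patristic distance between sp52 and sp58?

8.66

The path runs sp52 → … → MRCA → … → sp58; the MRCA is the node subtending (((sp29,sp62),((sp3,sp15),sp58)),((sp41,(sp31,(sp22,sp52))),(sp23,(sp12,sp37,sp39)))).
Branch lengths along that path: 0.13 + 0.65 + 1.02 + 1.95 + 1.76 + 0.24 + 1.34 + 1.57 = 8.66.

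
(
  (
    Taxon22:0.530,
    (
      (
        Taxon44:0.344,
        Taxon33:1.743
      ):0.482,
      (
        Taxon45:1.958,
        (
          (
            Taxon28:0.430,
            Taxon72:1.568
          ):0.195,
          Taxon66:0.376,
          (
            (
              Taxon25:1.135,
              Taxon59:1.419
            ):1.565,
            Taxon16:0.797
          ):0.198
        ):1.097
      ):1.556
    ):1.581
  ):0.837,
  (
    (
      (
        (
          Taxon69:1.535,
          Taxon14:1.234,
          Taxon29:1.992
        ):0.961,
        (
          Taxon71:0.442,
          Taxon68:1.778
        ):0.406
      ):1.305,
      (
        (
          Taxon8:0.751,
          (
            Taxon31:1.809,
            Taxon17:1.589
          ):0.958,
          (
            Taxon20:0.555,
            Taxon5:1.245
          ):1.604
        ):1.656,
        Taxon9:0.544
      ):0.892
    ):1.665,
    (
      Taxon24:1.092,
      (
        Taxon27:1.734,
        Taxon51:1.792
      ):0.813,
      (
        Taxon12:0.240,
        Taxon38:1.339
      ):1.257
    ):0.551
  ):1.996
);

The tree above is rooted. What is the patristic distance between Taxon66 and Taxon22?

The path runs Taxon66 → … → MRCA → … → Taxon22; the MRCA is the node subtending (Taxon22,((Taxon44,Taxon33),(Taxon45,((Taxon28,Taxon72),Taxon66,((Taxon25,Taxon59),Taxon16))))).
Branch lengths along that path: 0.376 + 1.097 + 1.556 + 1.581 + 0.530 = 5.140.

5.140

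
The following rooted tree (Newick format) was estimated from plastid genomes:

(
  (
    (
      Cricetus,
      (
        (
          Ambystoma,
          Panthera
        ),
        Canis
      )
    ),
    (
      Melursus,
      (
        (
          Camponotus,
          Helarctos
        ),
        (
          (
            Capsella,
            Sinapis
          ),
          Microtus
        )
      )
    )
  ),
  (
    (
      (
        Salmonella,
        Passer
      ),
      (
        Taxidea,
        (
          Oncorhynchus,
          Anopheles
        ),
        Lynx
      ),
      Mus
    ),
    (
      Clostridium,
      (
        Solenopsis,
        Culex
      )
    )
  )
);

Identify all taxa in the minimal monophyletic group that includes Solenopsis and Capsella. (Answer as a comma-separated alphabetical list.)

Ambystoma, Anopheles, Camponotus, Canis, Capsella, Clostridium, Cricetus, Culex, Helarctos, Lynx, Melursus, Microtus, Mus, Oncorhynchus, Panthera, Passer, Salmonella, Sinapis, Solenopsis, Taxidea

Tracing Solenopsis: it sits inside (Solenopsis,Culex).
Tracing Capsella: it sits inside (Capsella,Sinapis).
The smallest clade enclosing both is the whole tree (their MRCA is the root), so the answer is all 20 tips in alphabetical order.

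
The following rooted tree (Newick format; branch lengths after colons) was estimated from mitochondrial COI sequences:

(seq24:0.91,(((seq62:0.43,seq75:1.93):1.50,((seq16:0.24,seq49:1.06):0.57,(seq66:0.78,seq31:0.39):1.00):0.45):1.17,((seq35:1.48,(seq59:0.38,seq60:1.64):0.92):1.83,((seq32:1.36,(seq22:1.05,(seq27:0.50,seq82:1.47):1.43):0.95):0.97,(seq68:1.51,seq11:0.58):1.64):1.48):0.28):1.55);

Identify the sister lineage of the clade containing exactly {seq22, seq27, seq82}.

The clade containing exactly {seq22, seq27, seq82} attaches to the tree at the node subtending (seq32,(seq22,(seq27,seq82))).
The other lineage descending from that same node — the sister group — is the single tip seq32.

seq32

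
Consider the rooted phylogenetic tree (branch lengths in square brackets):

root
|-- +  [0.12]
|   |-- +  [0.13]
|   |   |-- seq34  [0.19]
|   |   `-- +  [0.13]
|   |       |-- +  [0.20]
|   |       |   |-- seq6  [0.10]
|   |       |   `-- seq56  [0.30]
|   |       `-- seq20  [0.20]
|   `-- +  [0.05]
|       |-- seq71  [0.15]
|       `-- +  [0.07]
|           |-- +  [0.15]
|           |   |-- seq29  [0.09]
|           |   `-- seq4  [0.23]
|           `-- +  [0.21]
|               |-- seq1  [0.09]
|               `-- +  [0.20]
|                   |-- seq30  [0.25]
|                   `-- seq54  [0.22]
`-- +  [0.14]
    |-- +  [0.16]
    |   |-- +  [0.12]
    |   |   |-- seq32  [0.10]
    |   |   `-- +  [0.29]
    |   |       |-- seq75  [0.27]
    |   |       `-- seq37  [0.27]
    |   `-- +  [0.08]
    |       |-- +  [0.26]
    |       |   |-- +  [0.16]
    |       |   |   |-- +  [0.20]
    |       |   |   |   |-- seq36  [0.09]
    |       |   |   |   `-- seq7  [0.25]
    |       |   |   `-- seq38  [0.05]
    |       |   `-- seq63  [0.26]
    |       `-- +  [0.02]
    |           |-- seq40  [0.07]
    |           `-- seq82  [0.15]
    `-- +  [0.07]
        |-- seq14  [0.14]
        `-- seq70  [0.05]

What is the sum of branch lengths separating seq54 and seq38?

The path runs seq54 → … → MRCA → … → seq38; the MRCA is the root of the tree.
Branch lengths along that path: 0.22 + 0.20 + 0.21 + 0.07 + 0.05 + 0.12 + 0.14 + 0.16 + 0.08 + 0.26 + 0.16 + 0.05 = 1.72.

1.72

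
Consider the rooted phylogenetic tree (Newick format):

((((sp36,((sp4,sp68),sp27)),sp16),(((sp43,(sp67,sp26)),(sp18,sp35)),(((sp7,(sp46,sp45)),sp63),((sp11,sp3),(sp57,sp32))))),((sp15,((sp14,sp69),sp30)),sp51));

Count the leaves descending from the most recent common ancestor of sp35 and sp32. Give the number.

The MRCA of sp35 and sp32 is the node subtending (((sp43,(sp67,sp26)),(sp18,sp35)),(((sp7,(sp46,sp45)),sp63),((sp11,sp3),(sp57,sp32)))).
That clade contains 13 terminal taxa: sp11, sp18, sp26, sp3, sp32, sp35, sp43, sp45, sp46, sp57, sp63, sp67, sp7.

13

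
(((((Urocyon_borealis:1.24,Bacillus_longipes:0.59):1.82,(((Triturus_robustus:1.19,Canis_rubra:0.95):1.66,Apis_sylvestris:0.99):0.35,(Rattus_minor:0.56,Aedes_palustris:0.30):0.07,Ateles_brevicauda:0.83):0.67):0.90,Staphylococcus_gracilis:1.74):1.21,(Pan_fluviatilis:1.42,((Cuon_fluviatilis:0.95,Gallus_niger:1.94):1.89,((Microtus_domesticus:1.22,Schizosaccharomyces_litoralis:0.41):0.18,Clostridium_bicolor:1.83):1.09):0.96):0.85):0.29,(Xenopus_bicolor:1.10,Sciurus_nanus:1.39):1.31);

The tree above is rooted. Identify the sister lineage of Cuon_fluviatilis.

Cuon_fluviatilis attaches to the tree at the node subtending (Cuon_fluviatilis,Gallus_niger).
The other lineage descending from that same node — the sister group — is the single tip Gallus_niger.

Gallus_niger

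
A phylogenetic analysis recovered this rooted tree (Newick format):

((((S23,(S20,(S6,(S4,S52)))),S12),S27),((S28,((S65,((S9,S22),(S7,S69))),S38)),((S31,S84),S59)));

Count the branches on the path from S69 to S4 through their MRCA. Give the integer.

The MRCA of S69 and S4 is the root of the tree.
From S69 up to that node: 7 branches. From S4 up to the same node: 7 branches. Total: 7 + 7 = 14.

14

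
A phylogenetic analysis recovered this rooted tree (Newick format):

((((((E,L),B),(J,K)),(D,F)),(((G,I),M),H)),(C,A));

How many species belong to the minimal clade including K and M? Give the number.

The MRCA of K and M is the node subtending (((((E,L),B),(J,K)),(D,F)),(((G,I),M),H)).
That clade contains 11 terminal taxa: B, D, E, F, G, H, I, J, K, L, M.

11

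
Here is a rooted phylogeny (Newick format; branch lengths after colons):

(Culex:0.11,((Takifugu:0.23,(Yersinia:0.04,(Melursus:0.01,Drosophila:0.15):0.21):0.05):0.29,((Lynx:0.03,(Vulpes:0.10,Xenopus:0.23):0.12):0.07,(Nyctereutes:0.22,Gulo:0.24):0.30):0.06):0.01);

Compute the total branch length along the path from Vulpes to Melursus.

0.91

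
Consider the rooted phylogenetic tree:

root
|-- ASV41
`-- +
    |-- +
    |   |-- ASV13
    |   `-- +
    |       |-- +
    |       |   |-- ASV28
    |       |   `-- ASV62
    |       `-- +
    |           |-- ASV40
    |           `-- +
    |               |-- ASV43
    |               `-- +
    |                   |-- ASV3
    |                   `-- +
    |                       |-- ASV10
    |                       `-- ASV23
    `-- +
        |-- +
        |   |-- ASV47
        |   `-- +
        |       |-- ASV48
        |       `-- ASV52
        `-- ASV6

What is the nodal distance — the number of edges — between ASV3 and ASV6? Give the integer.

The MRCA of ASV3 and ASV6 is the node subtending ((ASV13,((ASV28,ASV62),(ASV40,(ASV43,(ASV3,(ASV10,ASV23)))))),((ASV47,(ASV48,ASV52)),ASV6)).
From ASV3 up to that node: 6 branches. From ASV6 up to the same node: 2 branches. Total: 6 + 2 = 8.

8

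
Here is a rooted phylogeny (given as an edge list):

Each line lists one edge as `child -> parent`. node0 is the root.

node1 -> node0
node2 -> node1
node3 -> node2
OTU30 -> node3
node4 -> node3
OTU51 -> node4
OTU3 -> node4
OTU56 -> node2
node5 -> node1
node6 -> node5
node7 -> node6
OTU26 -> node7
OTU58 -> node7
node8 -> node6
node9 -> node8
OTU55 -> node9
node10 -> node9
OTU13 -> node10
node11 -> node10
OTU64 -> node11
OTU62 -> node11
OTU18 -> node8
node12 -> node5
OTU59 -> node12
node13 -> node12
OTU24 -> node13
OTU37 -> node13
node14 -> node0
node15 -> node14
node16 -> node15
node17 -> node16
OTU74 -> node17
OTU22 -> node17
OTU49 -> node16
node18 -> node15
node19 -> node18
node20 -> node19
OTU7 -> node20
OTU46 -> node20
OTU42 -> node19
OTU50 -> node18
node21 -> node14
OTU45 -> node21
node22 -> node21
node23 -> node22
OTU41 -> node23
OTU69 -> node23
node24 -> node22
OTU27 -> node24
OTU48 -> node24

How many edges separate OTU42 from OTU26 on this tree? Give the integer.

10

The MRCA of OTU42 and OTU26 is the root of the tree.
From OTU42 up to that node: 5 branches. From OTU26 up to the same node: 5 branches. Total: 5 + 5 = 10.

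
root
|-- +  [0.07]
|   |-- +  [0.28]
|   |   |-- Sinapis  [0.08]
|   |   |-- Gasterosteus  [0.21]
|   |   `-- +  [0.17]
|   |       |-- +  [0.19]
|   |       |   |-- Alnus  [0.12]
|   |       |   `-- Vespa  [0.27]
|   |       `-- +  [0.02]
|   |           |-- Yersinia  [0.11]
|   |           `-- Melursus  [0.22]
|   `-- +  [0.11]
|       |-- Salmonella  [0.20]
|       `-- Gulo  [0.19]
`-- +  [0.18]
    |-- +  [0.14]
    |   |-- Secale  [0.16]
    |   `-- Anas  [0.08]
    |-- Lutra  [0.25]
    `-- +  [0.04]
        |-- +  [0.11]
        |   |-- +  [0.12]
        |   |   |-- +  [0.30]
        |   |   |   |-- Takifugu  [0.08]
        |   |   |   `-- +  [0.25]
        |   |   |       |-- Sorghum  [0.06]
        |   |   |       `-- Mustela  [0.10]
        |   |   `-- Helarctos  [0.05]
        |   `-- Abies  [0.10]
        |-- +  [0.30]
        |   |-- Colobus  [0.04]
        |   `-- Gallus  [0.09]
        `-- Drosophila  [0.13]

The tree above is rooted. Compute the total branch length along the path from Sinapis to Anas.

0.83

The path runs Sinapis → … → MRCA → … → Anas; the MRCA is the root of the tree.
Branch lengths along that path: 0.08 + 0.28 + 0.07 + 0.18 + 0.14 + 0.08 = 0.83.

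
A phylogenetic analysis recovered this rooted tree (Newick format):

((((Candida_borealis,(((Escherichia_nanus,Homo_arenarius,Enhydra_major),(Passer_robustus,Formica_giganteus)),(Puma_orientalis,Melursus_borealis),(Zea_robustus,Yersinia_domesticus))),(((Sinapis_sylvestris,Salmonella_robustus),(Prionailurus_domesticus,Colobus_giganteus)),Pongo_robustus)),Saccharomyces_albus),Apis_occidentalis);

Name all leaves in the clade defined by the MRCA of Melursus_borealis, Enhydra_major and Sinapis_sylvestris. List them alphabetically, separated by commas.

Tracing Melursus_borealis: it sits inside (Puma_orientalis,Melursus_borealis).
Tracing Enhydra_major: it sits inside (Escherichia_nanus,Homo_arenarius,Enhydra_major).
Tracing Sinapis_sylvestris: it sits inside (Sinapis_sylvestris,Salmonella_robustus).
The smallest clade enclosing all 3 is ((Candida_borealis,(((Escherichia_nanus,Homo_arenarius,Enhydra_major),(Passer_robustus,Formica_giganteus)),(Puma_orientalis,Melursus_borealis),(Zea_robustus,Yersinia_domesticus))),(((Sinapis_sylvestris,Salmonella_robustus),(Prionailurus_domesticus,Colobus_giganteus)),Pongo_robustus)); the answer is its 15 terminal taxa in alphabetical order.

Candida_borealis, Colobus_giganteus, Enhydra_major, Escherichia_nanus, Formica_giganteus, Homo_arenarius, Melursus_borealis, Passer_robustus, Pongo_robustus, Prionailurus_domesticus, Puma_orientalis, Salmonella_robustus, Sinapis_sylvestris, Yersinia_domesticus, Zea_robustus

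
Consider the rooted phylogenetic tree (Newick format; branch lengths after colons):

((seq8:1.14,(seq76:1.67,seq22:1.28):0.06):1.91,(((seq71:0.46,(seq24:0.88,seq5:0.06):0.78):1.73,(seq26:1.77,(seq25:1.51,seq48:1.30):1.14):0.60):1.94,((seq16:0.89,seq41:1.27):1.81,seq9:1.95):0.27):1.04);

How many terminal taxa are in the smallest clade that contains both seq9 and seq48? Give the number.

9

The MRCA of seq9 and seq48 is the node subtending (((seq71,(seq24,seq5)),(seq26,(seq25,seq48))),((seq16,seq41),seq9)).
That clade contains 9 terminal taxa: seq16, seq24, seq25, seq26, seq41, seq48, seq5, seq71, seq9.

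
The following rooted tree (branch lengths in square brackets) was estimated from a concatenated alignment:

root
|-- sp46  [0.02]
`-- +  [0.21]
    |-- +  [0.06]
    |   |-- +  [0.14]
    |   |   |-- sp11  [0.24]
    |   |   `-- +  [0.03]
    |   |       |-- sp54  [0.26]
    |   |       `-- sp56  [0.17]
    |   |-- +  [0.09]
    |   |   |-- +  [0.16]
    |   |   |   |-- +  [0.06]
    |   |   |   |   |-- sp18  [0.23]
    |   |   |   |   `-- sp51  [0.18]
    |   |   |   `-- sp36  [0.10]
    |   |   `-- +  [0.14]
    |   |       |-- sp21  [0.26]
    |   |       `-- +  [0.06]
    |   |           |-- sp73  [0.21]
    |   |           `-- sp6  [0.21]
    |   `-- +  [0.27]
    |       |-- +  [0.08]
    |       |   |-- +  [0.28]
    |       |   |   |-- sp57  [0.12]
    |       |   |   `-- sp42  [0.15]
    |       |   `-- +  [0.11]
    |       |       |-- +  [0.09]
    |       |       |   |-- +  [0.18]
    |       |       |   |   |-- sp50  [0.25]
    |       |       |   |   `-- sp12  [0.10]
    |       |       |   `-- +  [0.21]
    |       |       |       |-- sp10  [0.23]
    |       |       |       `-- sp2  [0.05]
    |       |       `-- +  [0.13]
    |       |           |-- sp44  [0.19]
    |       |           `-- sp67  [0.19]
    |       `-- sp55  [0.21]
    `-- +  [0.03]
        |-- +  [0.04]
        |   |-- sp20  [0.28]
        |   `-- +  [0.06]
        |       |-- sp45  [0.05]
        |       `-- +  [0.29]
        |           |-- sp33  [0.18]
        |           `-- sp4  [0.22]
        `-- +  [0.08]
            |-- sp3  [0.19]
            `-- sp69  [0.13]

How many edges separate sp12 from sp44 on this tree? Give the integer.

The MRCA of sp12 and sp44 is the node subtending (((sp50,sp12),(sp10,sp2)),(sp44,sp67)).
From sp12 up to that node: 3 branches. From sp44 up to the same node: 2 branches. Total: 3 + 2 = 5.

5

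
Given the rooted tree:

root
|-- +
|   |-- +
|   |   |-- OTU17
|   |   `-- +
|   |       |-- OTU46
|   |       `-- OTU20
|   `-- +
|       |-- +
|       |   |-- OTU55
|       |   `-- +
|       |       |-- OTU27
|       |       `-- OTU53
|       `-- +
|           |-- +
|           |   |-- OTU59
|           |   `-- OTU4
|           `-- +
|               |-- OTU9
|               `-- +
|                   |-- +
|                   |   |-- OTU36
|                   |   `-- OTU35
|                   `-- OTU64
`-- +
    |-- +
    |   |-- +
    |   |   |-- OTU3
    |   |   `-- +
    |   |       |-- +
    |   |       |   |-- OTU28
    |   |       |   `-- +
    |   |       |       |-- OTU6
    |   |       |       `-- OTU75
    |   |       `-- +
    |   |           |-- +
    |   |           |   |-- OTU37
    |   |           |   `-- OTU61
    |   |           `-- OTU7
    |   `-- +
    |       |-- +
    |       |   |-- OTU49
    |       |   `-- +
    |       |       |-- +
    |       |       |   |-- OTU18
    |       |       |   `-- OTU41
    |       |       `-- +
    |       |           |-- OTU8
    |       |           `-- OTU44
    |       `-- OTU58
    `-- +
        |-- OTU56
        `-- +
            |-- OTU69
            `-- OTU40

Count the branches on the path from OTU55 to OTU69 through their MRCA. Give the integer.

The MRCA of OTU55 and OTU69 is the root of the tree.
From OTU55 up to that node: 4 branches. From OTU69 up to the same node: 4 branches. Total: 4 + 4 = 8.

8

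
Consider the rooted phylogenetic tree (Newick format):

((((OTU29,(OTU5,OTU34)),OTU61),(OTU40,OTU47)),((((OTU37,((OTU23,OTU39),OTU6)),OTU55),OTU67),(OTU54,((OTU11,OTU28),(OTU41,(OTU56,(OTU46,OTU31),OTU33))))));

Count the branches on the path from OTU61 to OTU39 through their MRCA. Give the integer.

10

The MRCA of OTU61 and OTU39 is the root of the tree.
From OTU61 up to that node: 3 branches. From OTU39 up to the same node: 7 branches. Total: 3 + 7 = 10.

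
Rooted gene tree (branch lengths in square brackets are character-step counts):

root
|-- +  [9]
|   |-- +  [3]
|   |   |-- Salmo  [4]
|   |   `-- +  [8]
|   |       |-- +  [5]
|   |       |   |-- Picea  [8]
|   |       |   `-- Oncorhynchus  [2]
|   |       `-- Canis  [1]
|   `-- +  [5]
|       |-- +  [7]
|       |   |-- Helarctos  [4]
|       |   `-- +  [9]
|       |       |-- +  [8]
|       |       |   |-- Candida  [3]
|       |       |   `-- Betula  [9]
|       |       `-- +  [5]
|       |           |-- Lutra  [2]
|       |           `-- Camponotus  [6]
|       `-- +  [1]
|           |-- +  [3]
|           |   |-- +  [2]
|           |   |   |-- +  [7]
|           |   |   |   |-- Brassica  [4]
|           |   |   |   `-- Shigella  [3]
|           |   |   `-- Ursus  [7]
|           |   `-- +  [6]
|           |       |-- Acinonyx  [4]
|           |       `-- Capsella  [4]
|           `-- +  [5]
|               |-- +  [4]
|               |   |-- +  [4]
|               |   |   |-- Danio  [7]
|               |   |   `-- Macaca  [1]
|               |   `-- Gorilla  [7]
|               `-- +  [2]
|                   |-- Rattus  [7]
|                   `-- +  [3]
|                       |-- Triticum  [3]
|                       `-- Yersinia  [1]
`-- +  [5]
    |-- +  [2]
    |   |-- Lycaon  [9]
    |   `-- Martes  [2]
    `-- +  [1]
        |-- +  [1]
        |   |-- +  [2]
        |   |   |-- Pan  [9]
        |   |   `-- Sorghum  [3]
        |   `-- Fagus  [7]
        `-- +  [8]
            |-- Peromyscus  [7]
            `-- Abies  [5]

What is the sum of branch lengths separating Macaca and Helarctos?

26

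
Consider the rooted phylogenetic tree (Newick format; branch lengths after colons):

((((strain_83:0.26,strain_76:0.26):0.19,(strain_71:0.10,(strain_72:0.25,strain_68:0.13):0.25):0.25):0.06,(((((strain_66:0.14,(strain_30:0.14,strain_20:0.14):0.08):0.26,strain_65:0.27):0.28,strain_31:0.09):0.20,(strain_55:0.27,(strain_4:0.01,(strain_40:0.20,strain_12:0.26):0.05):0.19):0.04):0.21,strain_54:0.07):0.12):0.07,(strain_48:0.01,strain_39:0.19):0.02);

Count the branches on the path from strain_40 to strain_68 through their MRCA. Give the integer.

10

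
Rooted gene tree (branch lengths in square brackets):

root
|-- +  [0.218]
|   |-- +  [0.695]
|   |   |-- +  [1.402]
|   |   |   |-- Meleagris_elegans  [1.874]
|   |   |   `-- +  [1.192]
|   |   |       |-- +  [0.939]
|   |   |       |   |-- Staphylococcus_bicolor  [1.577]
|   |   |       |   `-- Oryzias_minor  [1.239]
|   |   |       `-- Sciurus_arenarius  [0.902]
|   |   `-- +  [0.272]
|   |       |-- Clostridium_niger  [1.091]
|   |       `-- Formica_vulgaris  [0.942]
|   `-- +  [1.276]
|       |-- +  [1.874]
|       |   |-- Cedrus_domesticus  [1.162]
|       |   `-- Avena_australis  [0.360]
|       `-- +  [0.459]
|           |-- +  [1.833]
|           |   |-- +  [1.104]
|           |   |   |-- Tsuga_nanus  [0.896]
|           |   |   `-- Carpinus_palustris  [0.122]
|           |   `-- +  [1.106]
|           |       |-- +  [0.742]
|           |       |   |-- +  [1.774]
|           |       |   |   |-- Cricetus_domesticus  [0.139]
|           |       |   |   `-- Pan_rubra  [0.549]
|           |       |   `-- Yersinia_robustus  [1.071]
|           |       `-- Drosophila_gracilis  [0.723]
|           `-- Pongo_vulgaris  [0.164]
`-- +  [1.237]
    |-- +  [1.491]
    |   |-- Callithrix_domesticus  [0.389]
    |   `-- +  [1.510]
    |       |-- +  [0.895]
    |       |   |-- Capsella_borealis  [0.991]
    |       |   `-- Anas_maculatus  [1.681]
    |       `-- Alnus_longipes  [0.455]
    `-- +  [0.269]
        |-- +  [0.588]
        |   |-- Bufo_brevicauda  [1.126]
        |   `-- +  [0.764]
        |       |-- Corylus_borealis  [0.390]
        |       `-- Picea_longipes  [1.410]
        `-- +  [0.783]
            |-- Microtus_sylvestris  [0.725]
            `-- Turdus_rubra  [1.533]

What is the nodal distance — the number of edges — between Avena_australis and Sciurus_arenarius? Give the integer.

The MRCA of Avena_australis and Sciurus_arenarius is the node subtending (((Meleagris_elegans,((Staphylococcus_bicolor,Oryzias_minor),Sciurus_arenarius)),(Clostridium_niger,Formica_vulgaris)),((Cedrus_domesticus,Avena_australis),(((Tsuga_nanus,Carpinus_palustris),(((Cricetus_domesticus,Pan_rubra),Yersinia_robustus),Drosophila_gracilis)),Pongo_vulgaris))).
From Avena_australis up to that node: 3 branches. From Sciurus_arenarius up to the same node: 4 branches. Total: 3 + 4 = 7.

7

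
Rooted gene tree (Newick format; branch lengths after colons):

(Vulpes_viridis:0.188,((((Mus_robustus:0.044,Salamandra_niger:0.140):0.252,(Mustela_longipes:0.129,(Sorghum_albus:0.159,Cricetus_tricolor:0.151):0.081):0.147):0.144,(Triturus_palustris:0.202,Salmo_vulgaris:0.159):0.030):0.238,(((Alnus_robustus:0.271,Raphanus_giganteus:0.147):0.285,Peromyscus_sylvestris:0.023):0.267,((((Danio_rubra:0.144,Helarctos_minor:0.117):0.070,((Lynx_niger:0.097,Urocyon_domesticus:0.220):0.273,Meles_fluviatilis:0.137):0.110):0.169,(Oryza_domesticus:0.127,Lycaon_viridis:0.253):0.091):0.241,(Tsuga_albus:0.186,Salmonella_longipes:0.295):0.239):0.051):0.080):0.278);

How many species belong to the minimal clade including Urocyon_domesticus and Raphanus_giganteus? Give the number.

The MRCA of Urocyon_domesticus and Raphanus_giganteus is the node subtending (((Alnus_robustus,Raphanus_giganteus),Peromyscus_sylvestris),((((Danio_rubra,Helarctos_minor),((Lynx_niger,Urocyon_domesticus),Meles_fluviatilis)),(Oryza_domesticus,Lycaon_viridis)),(Tsuga_albus,Salmonella_longipes))).
That clade contains 12 terminal taxa: Alnus_robustus, Danio_rubra, Helarctos_minor, Lycaon_viridis, Lynx_niger, Meles_fluviatilis, Oryza_domesticus, Peromyscus_sylvestris, Raphanus_giganteus, Salmonella_longipes, Tsuga_albus, Urocyon_domesticus.

12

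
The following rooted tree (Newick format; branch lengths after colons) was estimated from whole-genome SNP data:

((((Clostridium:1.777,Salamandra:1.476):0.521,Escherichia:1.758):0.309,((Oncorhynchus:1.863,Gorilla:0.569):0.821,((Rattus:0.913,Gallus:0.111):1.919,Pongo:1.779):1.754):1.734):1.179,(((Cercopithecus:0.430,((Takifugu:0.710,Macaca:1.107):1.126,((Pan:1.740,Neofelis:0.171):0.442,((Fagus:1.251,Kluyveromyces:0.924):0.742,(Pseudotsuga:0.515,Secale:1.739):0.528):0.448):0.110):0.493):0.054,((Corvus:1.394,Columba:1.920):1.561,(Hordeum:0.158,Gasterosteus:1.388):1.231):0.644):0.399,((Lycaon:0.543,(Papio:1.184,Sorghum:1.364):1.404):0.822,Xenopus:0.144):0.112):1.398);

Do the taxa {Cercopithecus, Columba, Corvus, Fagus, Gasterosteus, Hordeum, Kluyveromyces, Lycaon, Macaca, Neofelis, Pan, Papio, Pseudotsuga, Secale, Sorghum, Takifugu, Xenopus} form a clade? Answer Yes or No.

Yes

The most recent common ancestor of these taxa subtends (((Cercopithecus,((Takifugu,Macaca),((Pan,Neofelis),((Fagus,Kluyveromyces),(Pseudotsuga,Secale))))),((Corvus,Columba),(Hordeum,Gasterosteus))),((Lycaon,(Papio,Sorghum)),Xenopus)).
That clade has exactly 17 tips — every listed taxon and nothing else — so the group is monophyletic.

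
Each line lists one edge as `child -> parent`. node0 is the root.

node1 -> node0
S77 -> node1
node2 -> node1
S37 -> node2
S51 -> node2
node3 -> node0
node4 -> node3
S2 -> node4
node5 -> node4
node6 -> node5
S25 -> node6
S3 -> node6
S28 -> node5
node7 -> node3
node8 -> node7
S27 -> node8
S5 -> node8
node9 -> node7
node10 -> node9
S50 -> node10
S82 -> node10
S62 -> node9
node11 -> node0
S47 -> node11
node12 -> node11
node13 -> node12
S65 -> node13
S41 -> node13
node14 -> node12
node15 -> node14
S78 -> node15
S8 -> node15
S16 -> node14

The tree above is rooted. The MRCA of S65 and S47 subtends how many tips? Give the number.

6

The MRCA of S65 and S47 is the node subtending (S47,((S65,S41),((S78,S8),S16))).
That clade contains 6 terminal taxa: S16, S41, S47, S65, S78, S8.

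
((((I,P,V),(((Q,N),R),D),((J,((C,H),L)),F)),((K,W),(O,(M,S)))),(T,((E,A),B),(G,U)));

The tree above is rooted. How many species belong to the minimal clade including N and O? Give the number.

17

The MRCA of N and O is the node subtending (((I,P,V),(((Q,N),R),D),((J,((C,H),L)),F)),((K,W),(O,(M,S)))).
That clade contains 17 terminal taxa: C, D, F, H, I, J, K, L, M, N, O, P, Q, R, S, V, W.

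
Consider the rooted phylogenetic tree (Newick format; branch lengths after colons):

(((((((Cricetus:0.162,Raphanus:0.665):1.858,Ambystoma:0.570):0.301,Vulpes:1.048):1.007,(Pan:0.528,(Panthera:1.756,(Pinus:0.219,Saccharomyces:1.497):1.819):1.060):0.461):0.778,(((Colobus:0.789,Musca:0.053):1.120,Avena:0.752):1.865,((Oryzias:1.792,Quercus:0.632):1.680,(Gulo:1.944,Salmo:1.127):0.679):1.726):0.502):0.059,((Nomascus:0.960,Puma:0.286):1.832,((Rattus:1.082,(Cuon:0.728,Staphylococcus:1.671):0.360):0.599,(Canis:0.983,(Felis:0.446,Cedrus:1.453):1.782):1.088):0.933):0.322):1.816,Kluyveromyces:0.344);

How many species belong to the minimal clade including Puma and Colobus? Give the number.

23

The MRCA of Puma and Colobus is the node subtending ((((((Cricetus,Raphanus),Ambystoma),Vulpes),(Pan,(Panthera,(Pinus,Saccharomyces)))),(((Colobus,Musca),Avena),((Oryzias,Quercus),(Gulo,Salmo)))),((Nomascus,Puma),((Rattus,(Cuon,Staphylococcus)),(Canis,(Felis,Cedrus))))).
That clade contains 23 terminal taxa: Ambystoma, Avena, Canis, Cedrus, Colobus, Cricetus, Cuon, Felis, Gulo, Musca, Nomascus, Oryzias, Pan, Panthera, Pinus, Puma, Quercus, Raphanus, Rattus, Saccharomyces, Salmo, Staphylococcus, Vulpes.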